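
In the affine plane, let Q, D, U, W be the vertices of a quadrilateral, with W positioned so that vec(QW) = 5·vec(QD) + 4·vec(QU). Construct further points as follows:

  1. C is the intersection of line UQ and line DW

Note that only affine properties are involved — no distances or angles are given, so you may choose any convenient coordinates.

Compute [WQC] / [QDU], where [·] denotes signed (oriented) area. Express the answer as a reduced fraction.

Choose coordinates Q = (0, 0), D = (1, 0), U = (0, 1), W = (5, 4).
1. C is the intersection of line UQ and line DW ⇒ C = (0, -1)
2·[WQC] = 5, 2·[QDU] = 1
[WQC]:[QDU] = 5:1 = 5

[WQC]:[QDU] = 5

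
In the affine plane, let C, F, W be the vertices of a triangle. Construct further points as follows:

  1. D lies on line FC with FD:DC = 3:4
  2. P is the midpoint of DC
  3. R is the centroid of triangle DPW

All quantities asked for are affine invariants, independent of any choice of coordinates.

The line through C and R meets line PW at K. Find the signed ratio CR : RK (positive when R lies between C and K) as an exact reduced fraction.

CR:RK = -4

Choose coordinates C = (0, 0), F = (1, 0), W = (0, 1).
1. D lies on line FC with FD:DC = 3:4 ⇒ D = (4/7, 0)
2. P is the midpoint of DC ⇒ P = (2/7, 0)
3. R is the centroid of triangle DPW ⇒ R = (2/7, 1/3)
line CR meets PW at K = (3/14, 1/4)
R = C + t·(K−C) with t = 4/3, so CR:RK = 4/3:-1/3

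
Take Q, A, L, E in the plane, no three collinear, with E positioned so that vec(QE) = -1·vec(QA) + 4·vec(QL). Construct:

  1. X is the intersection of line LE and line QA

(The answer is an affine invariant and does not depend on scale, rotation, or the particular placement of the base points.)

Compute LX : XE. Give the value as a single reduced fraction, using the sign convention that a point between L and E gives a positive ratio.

Work in coordinates with Q = (0, 0), A = (1, 0), L = (0, 1), E = (-1, 4).
1. X is the intersection of line LE and line QA ⇒ X = (1/3, 0)
X = L + t·(E−L) with t = -1/3, so LX:XE = t:(1−t) = -1/3:4/3

LX:XE = -1/4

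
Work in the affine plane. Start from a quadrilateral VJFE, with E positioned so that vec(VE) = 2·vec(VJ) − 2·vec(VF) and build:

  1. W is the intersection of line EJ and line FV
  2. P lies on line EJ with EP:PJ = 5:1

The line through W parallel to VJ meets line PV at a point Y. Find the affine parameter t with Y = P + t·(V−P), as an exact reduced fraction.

Set V = (0, 0), J = (1, 0), F = (0, 1), E = (2, -2); any affine frame gives the same invariant.
1. W is the intersection of line EJ and line FV ⇒ W = (0, 2)
2. P lies on line EJ with EP:PJ = 5:1 ⇒ P = (7/6, -1/3)
through W parallel to VJ: direction (1, 0); meets PV at Y = (-7, 2)
Y = P + t·(V−P) with t = 7

t = 7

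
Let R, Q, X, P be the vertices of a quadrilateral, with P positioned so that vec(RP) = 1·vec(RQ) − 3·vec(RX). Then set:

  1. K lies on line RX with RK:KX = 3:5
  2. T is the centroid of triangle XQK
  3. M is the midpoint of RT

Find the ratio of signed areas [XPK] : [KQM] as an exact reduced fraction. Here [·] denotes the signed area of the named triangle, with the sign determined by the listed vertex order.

[XPK]:[KQM] = 15/2

Assign R = (0, 0), Q = (1, 0), X = (0, 1), P = (1, -3) — the answer is frame-independent, so this choice is without loss of generality.
1. K lies on line RX with RK:KX = 3:5 ⇒ K = (0, 3/8)
2. T is the centroid of triangle XQK ⇒ T = (1/3, 11/24)
3. M is the midpoint of RT ⇒ M = (1/6, 11/48)
2·[XPK] = -5/8, 2·[KQM] = -1/12
[XPK]:[KQM] = -5/8:-1/12 = 15/2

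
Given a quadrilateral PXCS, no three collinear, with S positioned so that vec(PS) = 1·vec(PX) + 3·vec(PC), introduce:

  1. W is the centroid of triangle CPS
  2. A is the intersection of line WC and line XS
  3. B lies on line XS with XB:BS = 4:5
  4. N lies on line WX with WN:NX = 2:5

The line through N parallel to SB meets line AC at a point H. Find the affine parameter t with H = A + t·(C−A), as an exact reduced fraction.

Assign P = (0, 0), X = (1, 0), C = (0, 1), S = (1, 3) — the answer is frame-independent, so this choice is without loss of generality.
1. W is the centroid of triangle CPS ⇒ W = (1/3, 4/3)
2. A is the intersection of line WC and line XS ⇒ A = (1, 2)
3. B lies on line XS with XB:BS = 4:5 ⇒ B = (1, 4/3)
4. N lies on line WX with WN:NX = 2:5 ⇒ N = (11/21, 20/21)
through N parallel to SB: direction (0, -5/3); meets AC at H = (11/21, 32/21)
H = A + t·(C−A) with t = 10/21

t = 10/21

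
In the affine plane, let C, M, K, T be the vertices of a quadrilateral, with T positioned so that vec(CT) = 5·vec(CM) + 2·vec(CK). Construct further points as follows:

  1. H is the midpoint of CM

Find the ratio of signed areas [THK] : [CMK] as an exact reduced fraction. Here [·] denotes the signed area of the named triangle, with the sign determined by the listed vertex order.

[THK]:[CMK] = -11/2

Assign C = (0, 0), M = (1, 0), K = (0, 1), T = (5, 2) — the answer is frame-independent, so this choice is without loss of generality.
1. H is the midpoint of CM ⇒ H = (1/2, 0)
2·[THK] = -11/2, 2·[CMK] = 1
[THK]:[CMK] = -11/2:1 = -11/2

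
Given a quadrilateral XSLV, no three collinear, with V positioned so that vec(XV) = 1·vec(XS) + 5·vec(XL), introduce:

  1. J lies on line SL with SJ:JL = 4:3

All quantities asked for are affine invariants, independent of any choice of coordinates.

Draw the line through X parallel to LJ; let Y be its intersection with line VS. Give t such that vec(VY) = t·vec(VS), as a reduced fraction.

t = 6/5

Assign X = (0, 0), S = (1, 0), L = (0, 1), V = (1, 5) — the answer is frame-independent, so this choice is without loss of generality.
1. J lies on line SL with SJ:JL = 4:3 ⇒ J = (3/7, 4/7)
through X parallel to LJ: direction (3/7, -3/7); meets VS at Y = (1, -1)
Y = V + t·(S−V) with t = 6/5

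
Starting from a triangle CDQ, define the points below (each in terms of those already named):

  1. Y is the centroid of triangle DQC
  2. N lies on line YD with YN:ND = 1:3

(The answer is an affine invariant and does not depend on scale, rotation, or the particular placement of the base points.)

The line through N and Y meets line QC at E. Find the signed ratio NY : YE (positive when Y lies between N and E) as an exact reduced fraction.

NY:YE = 1/2

Assign C = (0, 0), D = (1, 0), Q = (0, 1) — the answer is frame-independent, so this choice is without loss of generality.
1. Y is the centroid of triangle DQC ⇒ Y = (1/3, 1/3)
2. N lies on line YD with YN:ND = 1:3 ⇒ N = (1/2, 1/4)
line NY meets QC at E = (0, 1/2)
Y = N + t·(E−N) with t = 1/3, so NY:YE = 1/3:2/3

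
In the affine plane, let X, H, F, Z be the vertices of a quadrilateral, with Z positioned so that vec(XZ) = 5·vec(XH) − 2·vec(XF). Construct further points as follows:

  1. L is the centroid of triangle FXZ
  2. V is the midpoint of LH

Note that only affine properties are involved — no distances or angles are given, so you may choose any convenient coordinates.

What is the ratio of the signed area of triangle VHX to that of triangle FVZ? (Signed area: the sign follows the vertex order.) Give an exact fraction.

Choose coordinates X = (0, 0), H = (1, 0), F = (0, 1), Z = (5, -2).
1. L is the centroid of triangle FXZ ⇒ L = (5/3, -1/3)
2. V is the midpoint of LH ⇒ V = (4/3, -1/6)
2·[VHX] = 1/6, 2·[FVZ] = 11/6
[VHX]:[FVZ] = 1/6:11/6 = 1/11

[VHX]:[FVZ] = 1/11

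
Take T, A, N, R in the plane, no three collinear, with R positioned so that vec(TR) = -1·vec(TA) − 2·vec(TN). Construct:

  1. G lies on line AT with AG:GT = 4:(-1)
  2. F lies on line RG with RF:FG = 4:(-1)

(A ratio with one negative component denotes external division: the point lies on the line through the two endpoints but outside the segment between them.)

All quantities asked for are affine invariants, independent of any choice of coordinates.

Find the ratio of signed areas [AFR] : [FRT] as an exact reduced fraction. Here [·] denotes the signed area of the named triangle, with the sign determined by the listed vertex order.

Assign T = (0, 0), A = (1, 0), N = (0, 1), R = (-1, -2) — the answer is frame-independent, so this choice is without loss of generality.
1. G lies on line AT with AG:GT = 4:(-1) ⇒ G = (-1/3, 0)
2. F lies on line RG with RF:FG = 4:(-1) ⇒ F = (-1/9, 2/3)
2·[AFR] = 32/9, 2·[FRT] = 8/9
[AFR]:[FRT] = 32/9:8/9 = 4

[AFR]:[FRT] = 4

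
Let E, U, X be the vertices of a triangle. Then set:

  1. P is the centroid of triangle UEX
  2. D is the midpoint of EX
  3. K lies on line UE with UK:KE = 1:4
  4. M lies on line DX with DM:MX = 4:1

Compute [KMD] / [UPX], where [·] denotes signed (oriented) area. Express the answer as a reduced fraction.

Choose coordinates E = (0, 0), U = (1, 0), X = (0, 1).
1. P is the centroid of triangle UEX ⇒ P = (1/3, 1/3)
2. D is the midpoint of EX ⇒ D = (0, 1/2)
3. K lies on line UE with UK:KE = 1:4 ⇒ K = (4/5, 0)
4. M lies on line DX with DM:MX = 4:1 ⇒ M = (0, 9/10)
2·[KMD] = 8/25, 2·[UPX] = -1/3
[KMD]:[UPX] = 8/25:-1/3 = -24/25

[KMD]:[UPX] = -24/25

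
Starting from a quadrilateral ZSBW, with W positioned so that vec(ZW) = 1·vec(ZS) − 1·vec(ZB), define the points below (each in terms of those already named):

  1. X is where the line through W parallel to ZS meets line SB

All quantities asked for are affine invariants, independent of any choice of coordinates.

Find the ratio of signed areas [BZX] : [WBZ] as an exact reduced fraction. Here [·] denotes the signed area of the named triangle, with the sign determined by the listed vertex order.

[BZX]:[WBZ] = 2

Set Z = (0, 0), S = (1, 0), B = (0, 1), W = (1, -1); any affine frame gives the same invariant.
1. X is where the line through W parallel to ZS meets line SB ⇒ X = (2, -1)
2·[BZX] = 2, 2·[WBZ] = 1
[BZX]:[WBZ] = 2:1 = 2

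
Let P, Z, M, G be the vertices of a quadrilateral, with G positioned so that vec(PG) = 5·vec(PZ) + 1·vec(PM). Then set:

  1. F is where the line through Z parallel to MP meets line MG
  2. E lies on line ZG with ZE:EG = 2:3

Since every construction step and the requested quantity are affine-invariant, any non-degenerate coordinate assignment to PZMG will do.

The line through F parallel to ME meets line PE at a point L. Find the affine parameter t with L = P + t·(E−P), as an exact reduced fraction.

t = 16/13

Choose coordinates P = (0, 0), Z = (1, 0), M = (0, 1), G = (5, 1).
1. F is where the line through Z parallel to MP meets line MG ⇒ F = (1, 1)
2. E lies on line ZG with ZE:EG = 2:3 ⇒ E = (13/5, 2/5)
through F parallel to ME: direction (13/5, -3/5); meets PE at L = (16/5, 32/65)
L = P + t·(E−P) with t = 16/13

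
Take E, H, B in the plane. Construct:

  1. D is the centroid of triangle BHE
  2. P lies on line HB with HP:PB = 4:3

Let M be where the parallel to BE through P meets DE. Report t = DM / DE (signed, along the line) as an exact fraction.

t = -2/7

Choose coordinates E = (0, 0), H = (1, 0), B = (0, 1).
1. D is the centroid of triangle BHE ⇒ D = (1/3, 1/3)
2. P lies on line HB with HP:PB = 4:3 ⇒ P = (3/7, 4/7)
through P parallel to BE: direction (0, -1); meets DE at M = (3/7, 3/7)
M = D + t·(E−D) with t = -2/7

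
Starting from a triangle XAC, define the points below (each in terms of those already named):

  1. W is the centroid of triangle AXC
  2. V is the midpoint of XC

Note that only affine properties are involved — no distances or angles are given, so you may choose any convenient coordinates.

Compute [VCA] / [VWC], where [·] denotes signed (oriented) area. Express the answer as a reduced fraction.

[VCA]:[VWC] = -3

Work in coordinates with X = (0, 0), A = (1, 0), C = (0, 1).
1. W is the centroid of triangle AXC ⇒ W = (1/3, 1/3)
2. V is the midpoint of XC ⇒ V = (0, 1/2)
2·[VCA] = -1/2, 2·[VWC] = 1/6
[VCA]:[VWC] = -1/2:1/6 = -3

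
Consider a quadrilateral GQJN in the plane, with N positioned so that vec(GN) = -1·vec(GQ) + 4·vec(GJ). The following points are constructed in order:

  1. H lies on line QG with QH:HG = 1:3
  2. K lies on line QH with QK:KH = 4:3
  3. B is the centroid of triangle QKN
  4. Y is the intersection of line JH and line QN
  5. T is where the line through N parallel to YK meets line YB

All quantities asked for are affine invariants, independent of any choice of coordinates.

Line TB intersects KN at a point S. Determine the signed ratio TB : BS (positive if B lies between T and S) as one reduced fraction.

Choose coordinates G = (0, 0), Q = (1, 0), J = (0, 1), N = (-1, 4).
1. H lies on line QG with QH:HG = 1:3 ⇒ H = (3/4, 0)
2. K lies on line QH with QK:KH = 4:3 ⇒ K = (6/7, 0)
3. B is the centroid of triangle QKN ⇒ B = (2/7, 4/3)
4. Y is the intersection of line JH and line QN ⇒ Y = (3/2, -1)
5. T is where the line through N parallel to YK meets line YB ⇒ T = (-43/28, 29/6)
line TB meets KN at S = (-12/77, 24/11)
B = T + t·(S−T) with t = 33/25, so TB:BS = 33/25:-8/25

TB:BS = -33/8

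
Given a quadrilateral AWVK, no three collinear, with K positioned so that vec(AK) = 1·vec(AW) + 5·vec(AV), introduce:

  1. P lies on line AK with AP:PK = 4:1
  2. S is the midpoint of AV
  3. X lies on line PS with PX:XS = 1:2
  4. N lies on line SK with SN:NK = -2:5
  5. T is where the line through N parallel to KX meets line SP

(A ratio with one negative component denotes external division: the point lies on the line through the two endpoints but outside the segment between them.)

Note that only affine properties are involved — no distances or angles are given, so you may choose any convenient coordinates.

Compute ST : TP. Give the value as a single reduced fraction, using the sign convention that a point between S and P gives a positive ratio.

Choose coordinates A = (0, 0), W = (1, 0), V = (0, 1), K = (1, 5).
1. P lies on line AK with AP:PK = 4:1 ⇒ P = (4/5, 4)
2. S is the midpoint of AV ⇒ S = (0, 1/2)
3. X lies on line PS with PX:XS = 1:2 ⇒ X = (8/15, 17/6)
4. N lies on line SK with SN:NK = -2:5 ⇒ N = (-2/3, -5/2)
5. T is where the line through N parallel to KX meets line SP ⇒ T = (-16/45, -19/18)
T = S + t·(P−S) with t = -4/9, so ST:TP = t:(1−t) = -4/9:13/9

ST:TP = -4/13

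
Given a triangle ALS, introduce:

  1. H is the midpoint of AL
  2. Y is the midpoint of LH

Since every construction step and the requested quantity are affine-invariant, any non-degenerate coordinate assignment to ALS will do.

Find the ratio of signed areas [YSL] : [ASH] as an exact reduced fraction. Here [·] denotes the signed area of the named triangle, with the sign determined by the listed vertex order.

Assign A = (0, 0), L = (1, 0), S = (0, 1) — the answer is frame-independent, so this choice is without loss of generality.
1. H is the midpoint of AL ⇒ H = (1/2, 0)
2. Y is the midpoint of LH ⇒ Y = (3/4, 0)
2·[YSL] = -1/4, 2·[ASH] = -1/2
[YSL]:[ASH] = -1/4:-1/2 = 1/2

[YSL]:[ASH] = 1/2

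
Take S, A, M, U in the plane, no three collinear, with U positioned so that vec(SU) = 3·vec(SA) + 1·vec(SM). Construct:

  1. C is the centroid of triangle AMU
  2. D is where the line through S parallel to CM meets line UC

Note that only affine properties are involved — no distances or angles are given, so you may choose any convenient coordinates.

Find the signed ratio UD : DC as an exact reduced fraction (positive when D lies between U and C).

UD:DC = -7/4

Assign S = (0, 0), A = (1, 0), M = (0, 1), U = (3, 1) — the answer is frame-independent, so this choice is without loss of generality.
1. C is the centroid of triangle AMU ⇒ C = (4/3, 2/3)
2. D is where the line through S parallel to CM meets line UC ⇒ D = (-8/9, 2/9)
D = U + t·(C−U) with t = 7/3, so UD:DC = t:(1−t) = 7/3:-4/3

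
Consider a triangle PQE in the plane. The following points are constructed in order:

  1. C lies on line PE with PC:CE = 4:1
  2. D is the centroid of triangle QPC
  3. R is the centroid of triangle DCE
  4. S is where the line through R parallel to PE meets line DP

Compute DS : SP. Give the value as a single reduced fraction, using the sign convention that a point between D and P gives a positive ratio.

Choose coordinates P = (0, 0), Q = (1, 0), E = (0, 1).
1. C lies on line PE with PC:CE = 4:1 ⇒ C = (0, 4/5)
2. D is the centroid of triangle QPC ⇒ D = (1/3, 4/15)
3. R is the centroid of triangle DCE ⇒ R = (1/9, 31/45)
4. S is where the line through R parallel to PE meets line DP ⇒ S = (1/9, 4/45)
S = D + t·(P−D) with t = 2/3, so DS:SP = t:(1−t) = 2/3:1/3

DS:SP = 2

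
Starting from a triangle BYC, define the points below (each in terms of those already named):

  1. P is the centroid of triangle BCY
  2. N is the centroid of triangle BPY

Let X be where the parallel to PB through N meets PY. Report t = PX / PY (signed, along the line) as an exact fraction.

Assign B = (0, 0), Y = (1, 0), C = (0, 1) — the answer is frame-independent, so this choice is without loss of generality.
1. P is the centroid of triangle BCY ⇒ P = (1/3, 1/3)
2. N is the centroid of triangle BPY ⇒ N = (4/9, 1/9)
through N parallel to PB: direction (-1/3, -1/3); meets PY at X = (5/9, 2/9)
X = P + t·(Y−P) with t = 1/3

t = 1/3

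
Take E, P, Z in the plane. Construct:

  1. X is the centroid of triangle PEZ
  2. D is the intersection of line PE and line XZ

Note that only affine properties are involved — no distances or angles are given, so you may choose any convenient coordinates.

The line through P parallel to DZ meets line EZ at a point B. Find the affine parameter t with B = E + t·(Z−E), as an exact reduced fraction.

t = 2

Work in coordinates with E = (0, 0), P = (1, 0), Z = (0, 1).
1. X is the centroid of triangle PEZ ⇒ X = (1/3, 1/3)
2. D is the intersection of line PE and line XZ ⇒ D = (1/2, 0)
through P parallel to DZ: direction (-1/2, 1); meets EZ at B = (0, 2)
B = E + t·(Z−E) with t = 2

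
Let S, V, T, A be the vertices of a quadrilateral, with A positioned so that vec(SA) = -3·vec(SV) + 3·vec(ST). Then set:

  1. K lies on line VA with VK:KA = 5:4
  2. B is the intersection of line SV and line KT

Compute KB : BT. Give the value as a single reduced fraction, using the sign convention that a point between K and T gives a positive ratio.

KB:BT = -5/3

Work in coordinates with S = (0, 0), V = (1, 0), T = (0, 1), A = (-3, 3).
1. K lies on line VA with VK:KA = 5:4 ⇒ K = (-11/9, 5/3)
2. B is the intersection of line SV and line KT ⇒ B = (11/6, 0)
B = K + t·(T−K) with t = 5/2, so KB:BT = t:(1−t) = 5/2:-3/2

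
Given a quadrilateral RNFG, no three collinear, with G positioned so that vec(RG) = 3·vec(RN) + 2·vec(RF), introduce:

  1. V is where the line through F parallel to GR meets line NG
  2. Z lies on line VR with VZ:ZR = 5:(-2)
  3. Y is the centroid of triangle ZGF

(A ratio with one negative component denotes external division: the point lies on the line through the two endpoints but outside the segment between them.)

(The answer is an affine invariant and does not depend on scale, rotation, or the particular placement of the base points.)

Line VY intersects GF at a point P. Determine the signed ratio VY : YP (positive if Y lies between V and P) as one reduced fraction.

Set R = (0, 0), N = (1, 0), F = (0, 1), G = (3, 2); any affine frame gives the same invariant.
1. V is where the line through F parallel to GR meets line NG ⇒ V = (6, 5)
2. Z lies on line VR with VZ:ZR = 5:(-2) ⇒ Z = (-4, -10/3)
3. Y is the centroid of triangle ZGF ⇒ Y = (-1/3, -1/9)
line VY meets GF at P = (16/9, 43/27)
Y = V + t·(P−V) with t = 3/2, so VY:YP = 3/2:-1/2

VY:YP = -3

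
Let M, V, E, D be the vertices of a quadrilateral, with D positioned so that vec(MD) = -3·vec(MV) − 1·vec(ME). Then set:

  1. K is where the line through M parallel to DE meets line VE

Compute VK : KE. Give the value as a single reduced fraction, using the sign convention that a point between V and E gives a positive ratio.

VK:KE = 2/3

Choose coordinates M = (0, 0), V = (1, 0), E = (0, 1), D = (-3, -1).
1. K is where the line through M parallel to DE meets line VE ⇒ K = (3/5, 2/5)
K = V + t·(E−V) with t = 2/5, so VK:KE = t:(1−t) = 2/5:3/5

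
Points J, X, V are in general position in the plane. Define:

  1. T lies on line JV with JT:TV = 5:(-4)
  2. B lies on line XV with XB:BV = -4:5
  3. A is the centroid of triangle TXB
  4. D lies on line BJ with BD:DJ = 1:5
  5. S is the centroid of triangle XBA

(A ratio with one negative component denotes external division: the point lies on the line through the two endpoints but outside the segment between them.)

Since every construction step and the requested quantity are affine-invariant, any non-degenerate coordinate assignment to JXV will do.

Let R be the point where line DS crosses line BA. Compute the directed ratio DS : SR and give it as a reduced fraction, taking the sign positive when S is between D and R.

Assign J = (0, 0), X = (1, 0), V = (0, 1) — the answer is frame-independent, so this choice is without loss of generality.
1. T lies on line JV with JT:TV = 5:(-4) ⇒ T = (0, 5)
2. B lies on line XV with XB:BV = -4:5 ⇒ B = (5, -4)
3. A is the centroid of triangle TXB ⇒ A = (2, 1/3)
4. D lies on line BJ with BD:DJ = 1:5 ⇒ D = (25/6, -10/3)
5. S is the centroid of triangle XBA ⇒ S = (8/3, -11/9)
line DS meets BA at R = (56/3, -641/27)
S = D + t·(R−D) with t = -3/29, so DS:SR = -3/29:32/29

DS:SR = -3/32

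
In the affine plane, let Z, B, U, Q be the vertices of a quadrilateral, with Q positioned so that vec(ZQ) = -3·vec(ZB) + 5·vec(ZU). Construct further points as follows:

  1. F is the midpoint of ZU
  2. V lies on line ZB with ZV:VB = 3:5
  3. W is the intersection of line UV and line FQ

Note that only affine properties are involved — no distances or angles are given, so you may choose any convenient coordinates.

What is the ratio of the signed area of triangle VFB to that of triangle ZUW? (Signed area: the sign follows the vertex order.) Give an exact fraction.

Work in coordinates with Z = (0, 0), B = (1, 0), U = (0, 1), Q = (-3, 5).
1. F is the midpoint of ZU ⇒ F = (0, 1/2)
2. V lies on line ZB with ZV:VB = 3:5 ⇒ V = (3/8, 0)
3. W is the intersection of line UV and line FQ ⇒ W = (3/7, -1/7)
2·[VFB] = -5/16, 2·[ZUW] = -3/7
[VFB]:[ZUW] = -5/16:-3/7 = 35/48

[VFB]:[ZUW] = 35/48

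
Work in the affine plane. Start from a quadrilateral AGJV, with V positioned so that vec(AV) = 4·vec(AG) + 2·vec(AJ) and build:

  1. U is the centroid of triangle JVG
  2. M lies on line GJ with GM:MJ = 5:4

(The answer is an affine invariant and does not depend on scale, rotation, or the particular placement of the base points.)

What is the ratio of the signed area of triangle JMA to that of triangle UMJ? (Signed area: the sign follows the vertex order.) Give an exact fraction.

[JMA]:[UMJ] = 3/5

Set A = (0, 0), G = (1, 0), J = (0, 1), V = (4, 2); any affine frame gives the same invariant.
1. U is the centroid of triangle JVG ⇒ U = (5/3, 1)
2. M lies on line GJ with GM:MJ = 5:4 ⇒ M = (4/9, 5/9)
2·[JMA] = -4/9, 2·[UMJ] = -20/27
[JMA]:[UMJ] = -4/9:-20/27 = 3/5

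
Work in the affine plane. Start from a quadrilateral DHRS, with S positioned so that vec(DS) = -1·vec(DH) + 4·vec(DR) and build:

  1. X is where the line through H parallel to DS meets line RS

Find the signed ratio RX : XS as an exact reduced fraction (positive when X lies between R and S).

RX:XS = -3/4

Assign D = (0, 0), H = (1, 0), R = (0, 1), S = (-1, 4) — the answer is frame-independent, so this choice is without loss of generality.
1. X is where the line through H parallel to DS meets line RS ⇒ X = (3, -8)
X = R + t·(S−R) with t = -3, so RX:XS = t:(1−t) = -3:4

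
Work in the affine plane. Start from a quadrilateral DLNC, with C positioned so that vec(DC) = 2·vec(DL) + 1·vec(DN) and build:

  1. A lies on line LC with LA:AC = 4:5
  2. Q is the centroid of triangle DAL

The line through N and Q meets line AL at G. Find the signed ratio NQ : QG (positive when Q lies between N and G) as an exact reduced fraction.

NQ:QG = 5

Choose coordinates D = (0, 0), L = (1, 0), N = (0, 1), C = (2, 1).
1. A lies on line LC with LA:AC = 4:5 ⇒ A = (13/9, 4/9)
2. Q is the centroid of triangle DAL ⇒ Q = (22/27, 4/27)
line NQ meets AL at G = (44/45, -1/45)
Q = N + t·(G−N) with t = 5/6, so NQ:QG = 5/6:1/6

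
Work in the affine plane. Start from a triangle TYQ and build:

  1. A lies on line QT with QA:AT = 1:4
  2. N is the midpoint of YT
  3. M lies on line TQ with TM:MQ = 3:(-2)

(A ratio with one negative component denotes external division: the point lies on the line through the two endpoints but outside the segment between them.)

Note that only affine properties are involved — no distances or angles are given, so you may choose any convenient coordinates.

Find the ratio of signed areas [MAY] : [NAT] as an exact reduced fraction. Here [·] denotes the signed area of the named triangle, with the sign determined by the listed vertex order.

[MAY]:[NAT] = 11/2

Set T = (0, 0), Y = (1, 0), Q = (0, 1); any affine frame gives the same invariant.
1. A lies on line QT with QA:AT = 1:4 ⇒ A = (0, 4/5)
2. N is the midpoint of YT ⇒ N = (1/2, 0)
3. M lies on line TQ with TM:MQ = 3:(-2) ⇒ M = (0, 3)
2·[MAY] = 11/5, 2·[NAT] = 2/5
[MAY]:[NAT] = 11/5:2/5 = 11/2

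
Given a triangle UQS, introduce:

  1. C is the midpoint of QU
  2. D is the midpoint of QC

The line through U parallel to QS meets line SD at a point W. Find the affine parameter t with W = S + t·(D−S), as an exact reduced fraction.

t = 4

Work in coordinates with U = (0, 0), Q = (1, 0), S = (0, 1).
1. C is the midpoint of QU ⇒ C = (1/2, 0)
2. D is the midpoint of QC ⇒ D = (3/4, 0)
through U parallel to QS: direction (-1, 1); meets SD at W = (3, -3)
W = S + t·(D−S) with t = 4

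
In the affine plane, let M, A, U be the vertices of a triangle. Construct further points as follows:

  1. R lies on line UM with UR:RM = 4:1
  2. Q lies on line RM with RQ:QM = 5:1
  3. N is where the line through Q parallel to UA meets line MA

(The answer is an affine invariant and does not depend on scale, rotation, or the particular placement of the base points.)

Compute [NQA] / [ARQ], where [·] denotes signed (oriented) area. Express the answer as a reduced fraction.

[NQA]:[ARQ] = -29/150

Work in coordinates with M = (0, 0), A = (1, 0), U = (0, 1).
1. R lies on line UM with UR:RM = 4:1 ⇒ R = (0, 1/5)
2. Q lies on line RM with RQ:QM = 5:1 ⇒ Q = (0, 1/30)
3. N is where the line through Q parallel to UA meets line MA ⇒ N = (1/30, 0)
2·[NQA] = -29/900, 2·[ARQ] = 1/6
[NQA]:[ARQ] = -29/900:1/6 = -29/150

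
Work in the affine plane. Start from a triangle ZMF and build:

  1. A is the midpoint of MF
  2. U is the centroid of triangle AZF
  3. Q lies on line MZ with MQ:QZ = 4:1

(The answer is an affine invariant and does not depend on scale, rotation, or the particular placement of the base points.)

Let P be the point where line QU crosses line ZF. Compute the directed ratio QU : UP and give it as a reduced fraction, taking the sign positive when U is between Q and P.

Assign Z = (0, 0), M = (1, 0), F = (0, 1) — the answer is frame-independent, so this choice is without loss of generality.
1. A is the midpoint of MF ⇒ A = (1/2, 1/2)
2. U is the centroid of triangle AZF ⇒ U = (1/6, 1/2)
3. Q lies on line MZ with MQ:QZ = 4:1 ⇒ Q = (1/5, 0)
line QU meets ZF at P = (0, 3)
U = Q + t·(P−Q) with t = 1/6, so QU:UP = 1/6:5/6

QU:UP = 1/5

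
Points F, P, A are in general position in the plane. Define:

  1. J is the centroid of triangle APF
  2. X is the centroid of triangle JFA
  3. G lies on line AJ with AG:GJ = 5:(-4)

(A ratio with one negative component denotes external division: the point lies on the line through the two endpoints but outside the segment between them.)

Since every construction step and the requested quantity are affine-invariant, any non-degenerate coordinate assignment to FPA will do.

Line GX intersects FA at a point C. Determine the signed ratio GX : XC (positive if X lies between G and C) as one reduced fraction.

Choose coordinates F = (0, 0), P = (1, 0), A = (0, 1).
1. J is the centroid of triangle APF ⇒ J = (1/3, 1/3)
2. X is the centroid of triangle JFA ⇒ X = (1/9, 4/9)
3. G lies on line AJ with AG:GJ = 5:(-4) ⇒ G = (5/3, -7/3)
line GX meets FA at C = (0, 9/14)
X = G + t·(C−G) with t = 14/15, so GX:XC = 14/15:1/15

GX:XC = 14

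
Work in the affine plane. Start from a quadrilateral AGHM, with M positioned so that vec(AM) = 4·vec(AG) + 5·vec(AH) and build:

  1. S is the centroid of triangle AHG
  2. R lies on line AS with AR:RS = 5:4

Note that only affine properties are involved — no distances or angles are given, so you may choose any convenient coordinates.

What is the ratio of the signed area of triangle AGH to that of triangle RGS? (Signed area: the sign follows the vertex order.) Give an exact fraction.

Work in coordinates with A = (0, 0), G = (1, 0), H = (0, 1), M = (4, 5).
1. S is the centroid of triangle AHG ⇒ S = (1/3, 1/3)
2. R lies on line AS with AR:RS = 5:4 ⇒ R = (5/27, 5/27)
2·[AGH] = 1, 2·[RGS] = 4/27
[AGH]:[RGS] = 1:4/27 = 27/4

[AGH]:[RGS] = 27/4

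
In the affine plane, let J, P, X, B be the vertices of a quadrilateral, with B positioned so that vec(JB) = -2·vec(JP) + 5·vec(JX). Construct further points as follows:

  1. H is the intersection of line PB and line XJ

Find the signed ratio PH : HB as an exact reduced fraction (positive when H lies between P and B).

PH:HB = 1/2

Assign J = (0, 0), P = (1, 0), X = (0, 1), B = (-2, 5) — the answer is frame-independent, so this choice is without loss of generality.
1. H is the intersection of line PB and line XJ ⇒ H = (0, 5/3)
H = P + t·(B−P) with t = 1/3, so PH:HB = t:(1−t) = 1/3:2/3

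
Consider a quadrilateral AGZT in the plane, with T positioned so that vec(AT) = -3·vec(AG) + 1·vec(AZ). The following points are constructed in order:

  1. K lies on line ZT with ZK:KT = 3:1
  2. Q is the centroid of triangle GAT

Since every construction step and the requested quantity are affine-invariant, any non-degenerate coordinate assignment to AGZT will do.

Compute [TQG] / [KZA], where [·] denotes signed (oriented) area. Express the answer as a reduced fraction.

[TQG]:[KZA] = -4/27

Assign A = (0, 0), G = (1, 0), Z = (0, 1), T = (-3, 1) — the answer is frame-independent, so this choice is without loss of generality.
1. K lies on line ZT with ZK:KT = 3:1 ⇒ K = (-9/4, 1)
2. Q is the centroid of triangle GAT ⇒ Q = (-2/3, 1/3)
2·[TQG] = 1/3, 2·[KZA] = -9/4
[TQG]:[KZA] = 1/3:-9/4 = -4/27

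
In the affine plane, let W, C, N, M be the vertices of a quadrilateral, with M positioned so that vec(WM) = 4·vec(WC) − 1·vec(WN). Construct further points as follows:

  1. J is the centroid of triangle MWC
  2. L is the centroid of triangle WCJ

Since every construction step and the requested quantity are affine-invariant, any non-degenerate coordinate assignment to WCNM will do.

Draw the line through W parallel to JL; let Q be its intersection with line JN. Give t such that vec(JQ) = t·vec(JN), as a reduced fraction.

Choose coordinates W = (0, 0), C = (1, 0), N = (0, 1), M = (4, -1).
1. J is the centroid of triangle MWC ⇒ J = (5/3, -1/3)
2. L is the centroid of triangle WCJ ⇒ L = (8/9, -1/9)
through W parallel to JL: direction (-7/9, 2/9); meets JN at Q = (35/18, -5/9)
Q = J + t·(N−J) with t = -1/6

t = -1/6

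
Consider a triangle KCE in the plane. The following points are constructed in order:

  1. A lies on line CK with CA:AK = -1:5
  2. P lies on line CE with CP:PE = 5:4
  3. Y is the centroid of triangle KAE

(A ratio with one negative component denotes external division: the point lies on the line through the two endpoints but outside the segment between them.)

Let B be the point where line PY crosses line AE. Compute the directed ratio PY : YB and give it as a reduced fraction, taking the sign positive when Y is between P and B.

PY:YB = -11/15

Assign K = (0, 0), C = (1, 0), E = (0, 1) — the answer is frame-independent, so this choice is without loss of generality.
1. A lies on line CK with CA:AK = -1:5 ⇒ A = (5/4, 0)
2. P lies on line CE with CP:PE = 5:4 ⇒ P = (4/9, 5/9)
3. Y is the centroid of triangle KAE ⇒ Y = (5/12, 1/3)
line PY meets AE at B = (5/11, 7/11)
Y = P + t·(B−P) with t = -11/4, so PY:YB = -11/4:15/4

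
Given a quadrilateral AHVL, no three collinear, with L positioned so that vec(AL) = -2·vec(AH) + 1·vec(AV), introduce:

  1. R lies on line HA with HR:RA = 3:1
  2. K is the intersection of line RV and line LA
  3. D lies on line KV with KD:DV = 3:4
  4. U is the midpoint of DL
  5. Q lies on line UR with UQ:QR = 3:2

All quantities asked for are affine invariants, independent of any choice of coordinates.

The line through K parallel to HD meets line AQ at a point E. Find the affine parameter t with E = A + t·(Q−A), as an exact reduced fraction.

Assign A = (0, 0), H = (1, 0), V = (0, 1), L = (-2, 1) — the answer is frame-independent, so this choice is without loss of generality.
1. R lies on line HA with HR:RA = 3:1 ⇒ R = (1/4, 0)
2. K is the intersection of line RV and line LA ⇒ K = (2/7, -1/7)
3. D lies on line KV with KD:DV = 3:4 ⇒ D = (8/49, 17/49)
4. U is the midpoint of DL ⇒ U = (-45/49, 33/49)
5. Q lies on line UR with UQ:QR = 3:2 ⇒ Q = (-213/980, 66/245)
through K parallel to HD: direction (-41/49, 17/49); meets AQ at E = (71/2401, -88/2401)
E = A + t·(Q−A) with t = -20/147

t = -20/147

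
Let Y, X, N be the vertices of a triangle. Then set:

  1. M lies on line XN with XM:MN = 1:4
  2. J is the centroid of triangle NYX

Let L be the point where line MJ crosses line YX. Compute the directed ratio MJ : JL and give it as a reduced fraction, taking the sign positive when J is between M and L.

MJ:JL = -2/5

Set Y = (0, 0), X = (1, 0), N = (0, 1); any affine frame gives the same invariant.
1. M lies on line XN with XM:MN = 1:4 ⇒ M = (4/5, 1/5)
2. J is the centroid of triangle NYX ⇒ J = (1/3, 1/3)
line MJ meets YX at L = (3/2, 0)
J = M + t·(L−M) with t = -2/3, so MJ:JL = -2/3:5/3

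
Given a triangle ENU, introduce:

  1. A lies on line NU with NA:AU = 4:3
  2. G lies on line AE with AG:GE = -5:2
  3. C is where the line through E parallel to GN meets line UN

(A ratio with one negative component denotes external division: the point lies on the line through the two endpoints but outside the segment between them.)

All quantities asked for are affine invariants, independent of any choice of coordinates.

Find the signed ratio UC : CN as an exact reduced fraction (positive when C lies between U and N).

UC:CN = 27/8

Choose coordinates E = (0, 0), N = (1, 0), U = (0, 1).
1. A lies on line NU with NA:AU = 4:3 ⇒ A = (3/7, 4/7)
2. G lies on line AE with AG:GE = -5:2 ⇒ G = (-2/7, -8/21)
3. C is where the line through E parallel to GN meets line UN ⇒ C = (27/35, 8/35)
C = U + t·(N−U) with t = 27/35, so UC:CN = t:(1−t) = 27/35:8/35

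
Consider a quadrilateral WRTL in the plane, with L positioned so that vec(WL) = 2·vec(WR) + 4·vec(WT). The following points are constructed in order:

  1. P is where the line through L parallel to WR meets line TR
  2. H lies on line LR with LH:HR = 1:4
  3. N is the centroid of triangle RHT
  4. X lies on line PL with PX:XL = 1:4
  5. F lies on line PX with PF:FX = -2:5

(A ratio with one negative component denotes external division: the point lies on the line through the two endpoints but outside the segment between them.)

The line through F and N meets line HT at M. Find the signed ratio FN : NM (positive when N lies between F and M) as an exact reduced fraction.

FN:NM = -111/10

Work in coordinates with W = (0, 0), R = (1, 0), T = (0, 1), L = (2, 4).
1. P is where the line through L parallel to WR meets line TR ⇒ P = (-3, 4)
2. H lies on line LR with LH:HR = 1:4 ⇒ H = (9/5, 16/5)
3. N is the centroid of triangle RHT ⇒ N = (14/15, 7/5)
4. X lies on line PL with PX:XL = 1:4 ⇒ X = (-2, 4)
5. F lies on line PX with PF:FX = -2:5 ⇒ F = (-11/3, 4)
line FN meets HT at M = (96/185, 907/555)
N = F + t·(M−F) with t = 111/101, so FN:NM = 111/101:-10/101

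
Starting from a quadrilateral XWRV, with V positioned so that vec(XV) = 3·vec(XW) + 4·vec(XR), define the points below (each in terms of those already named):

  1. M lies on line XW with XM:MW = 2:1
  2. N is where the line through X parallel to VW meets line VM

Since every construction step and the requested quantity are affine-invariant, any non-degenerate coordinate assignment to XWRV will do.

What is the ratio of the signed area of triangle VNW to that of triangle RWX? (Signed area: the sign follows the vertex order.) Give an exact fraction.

[VNW]:[RWX] = -4

Assign X = (0, 0), W = (1, 0), R = (0, 1), V = (3, 4) — the answer is frame-independent, so this choice is without loss of generality.
1. M lies on line XW with XM:MW = 2:1 ⇒ M = (2/3, 0)
2. N is where the line through X parallel to VW meets line VM ⇒ N = (-4, -8)
2·[VNW] = 4, 2·[RWX] = -1
[VNW]:[RWX] = 4:-1 = -4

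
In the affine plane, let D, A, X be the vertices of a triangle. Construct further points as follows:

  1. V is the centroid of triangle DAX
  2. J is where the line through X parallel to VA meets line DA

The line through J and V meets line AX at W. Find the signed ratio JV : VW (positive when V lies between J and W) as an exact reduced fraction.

Assign D = (0, 0), A = (1, 0), X = (0, 1) — the answer is frame-independent, so this choice is without loss of generality.
1. V is the centroid of triangle DAX ⇒ V = (1/3, 1/3)
2. J is where the line through X parallel to VA meets line DA ⇒ J = (2, 0)
line JV meets AX at W = (3/4, 1/4)
V = J + t·(W−J) with t = 4/3, so JV:VW = 4/3:-1/3

JV:VW = -4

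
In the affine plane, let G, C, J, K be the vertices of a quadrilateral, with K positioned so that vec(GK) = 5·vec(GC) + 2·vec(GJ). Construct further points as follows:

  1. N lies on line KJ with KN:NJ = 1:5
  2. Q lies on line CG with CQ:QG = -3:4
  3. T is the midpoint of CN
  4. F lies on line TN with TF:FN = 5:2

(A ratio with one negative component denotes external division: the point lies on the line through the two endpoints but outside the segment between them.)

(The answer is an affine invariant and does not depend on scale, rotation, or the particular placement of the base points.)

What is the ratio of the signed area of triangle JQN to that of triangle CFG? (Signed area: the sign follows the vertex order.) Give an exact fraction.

Set G = (0, 0), C = (1, 0), J = (0, 1), K = (5, 2); any affine frame gives the same invariant.
1. N lies on line KJ with KN:NJ = 1:5 ⇒ N = (25/6, 11/6)
2. Q lies on line CG with CQ:QG = -3:4 ⇒ Q = (4, 0)
3. T is the midpoint of CN ⇒ T = (31/12, 11/12)
4. F lies on line TN with TF:FN = 5:2 ⇒ F = (26/7, 11/7)
2·[JQN] = 15/2, 2·[CFG] = 11/7
[JQN]:[CFG] = 15/2:11/7 = 105/22

[JQN]:[CFG] = 105/22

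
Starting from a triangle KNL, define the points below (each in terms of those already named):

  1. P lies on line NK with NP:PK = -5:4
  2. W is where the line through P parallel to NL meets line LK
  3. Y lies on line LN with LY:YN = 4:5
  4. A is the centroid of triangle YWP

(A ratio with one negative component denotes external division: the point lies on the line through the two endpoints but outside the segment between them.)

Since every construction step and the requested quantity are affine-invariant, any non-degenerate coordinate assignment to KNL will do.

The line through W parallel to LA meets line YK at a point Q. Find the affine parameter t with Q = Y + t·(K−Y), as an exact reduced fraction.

t = -15

Set K = (0, 0), N = (1, 0), L = (0, 1); any affine frame gives the same invariant.
1. P lies on line NK with NP:PK = -5:4 ⇒ P = (-4, 0)
2. W is where the line through P parallel to NL meets line LK ⇒ W = (0, -4)
3. Y lies on line LN with LY:YN = 4:5 ⇒ Y = (4/9, 5/9)
4. A is the centroid of triangle YWP ⇒ A = (-32/27, -31/27)
through W parallel to LA: direction (-32/27, -58/27); meets YK at Q = (64/9, 80/9)
Q = Y + t·(K−Y) with t = -15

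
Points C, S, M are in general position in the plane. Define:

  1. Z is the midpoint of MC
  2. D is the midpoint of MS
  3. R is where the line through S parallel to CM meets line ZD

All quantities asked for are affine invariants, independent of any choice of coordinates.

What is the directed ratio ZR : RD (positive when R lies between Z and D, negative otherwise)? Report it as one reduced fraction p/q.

Choose coordinates C = (0, 0), S = (1, 0), M = (0, 1).
1. Z is the midpoint of MC ⇒ Z = (0, 1/2)
2. D is the midpoint of MS ⇒ D = (1/2, 1/2)
3. R is where the line through S parallel to CM meets line ZD ⇒ R = (1, 1/2)
R = Z + t·(D−Z) with t = 2, so ZR:RD = t:(1−t) = 2:-1

ZR:RD = -2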